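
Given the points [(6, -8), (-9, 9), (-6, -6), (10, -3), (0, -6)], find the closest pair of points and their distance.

Computing all pairwise distances among 5 points:

d((6, -8), (-9, 9)) = 22.6716
d((6, -8), (-6, -6)) = 12.1655
d((6, -8), (10, -3)) = 6.4031
d((6, -8), (0, -6)) = 6.3246
d((-9, 9), (-6, -6)) = 15.2971
d((-9, 9), (10, -3)) = 22.4722
d((-9, 9), (0, -6)) = 17.4929
d((-6, -6), (10, -3)) = 16.2788
d((-6, -6), (0, -6)) = 6.0 <-- minimum
d((10, -3), (0, -6)) = 10.4403

Closest pair: (-6, -6) and (0, -6) with distance 6.0

The closest pair is (-6, -6) and (0, -6) with Euclidean distance 6.0. For 5 points, brute-force pairwise comparison is shown above. For large n, the divide-and-conquer algorithm (sort by x, recurse on halves, check the dividing strip) achieves O(n log n).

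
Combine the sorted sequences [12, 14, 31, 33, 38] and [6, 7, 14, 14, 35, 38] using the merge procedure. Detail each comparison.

Merging process:

Compare 12 vs 6: take 6 from right. Merged: [6]
Compare 12 vs 7: take 7 from right. Merged: [6, 7]
Compare 12 vs 14: take 12 from left. Merged: [6, 7, 12]
Compare 14 vs 14: take 14 from left. Merged: [6, 7, 12, 14]
Compare 31 vs 14: take 14 from right. Merged: [6, 7, 12, 14, 14]
Compare 31 vs 14: take 14 from right. Merged: [6, 7, 12, 14, 14, 14]
Compare 31 vs 35: take 31 from left. Merged: [6, 7, 12, 14, 14, 14, 31]
Compare 33 vs 35: take 33 from left. Merged: [6, 7, 12, 14, 14, 14, 31, 33]
Compare 38 vs 35: take 35 from right. Merged: [6, 7, 12, 14, 14, 14, 31, 33, 35]
Compare 38 vs 38: take 38 from left. Merged: [6, 7, 12, 14, 14, 14, 31, 33, 35, 38]
Append remaining from right: [38]. Merged: [6, 7, 12, 14, 14, 14, 31, 33, 35, 38, 38]

Final merged array: [6, 7, 12, 14, 14, 14, 31, 33, 35, 38, 38]
Total comparisons: 10

The merged array is [6, 7, 12, 14, 14, 14, 31, 33, 35, 38, 38], requiring 10 comparisons. The merge step runs in O(n) time where n is the total number of elements.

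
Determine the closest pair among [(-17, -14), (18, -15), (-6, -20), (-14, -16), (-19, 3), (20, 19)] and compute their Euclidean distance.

Computing all pairwise distances among 6 points:

d((-17, -14), (18, -15)) = 35.0143
d((-17, -14), (-6, -20)) = 12.53
d((-17, -14), (-14, -16)) = 3.6056 <-- minimum
d((-17, -14), (-19, 3)) = 17.1172
d((-17, -14), (20, 19)) = 49.5782
d((18, -15), (-6, -20)) = 24.5153
d((18, -15), (-14, -16)) = 32.0156
d((18, -15), (-19, 3)) = 41.1461
d((18, -15), (20, 19)) = 34.0588
d((-6, -20), (-14, -16)) = 8.9443
d((-6, -20), (-19, 3)) = 26.4197
d((-6, -20), (20, 19)) = 46.8722
d((-14, -16), (-19, 3)) = 19.6469
d((-14, -16), (20, 19)) = 48.7955
d((-19, 3), (20, 19)) = 42.1545

Closest pair: (-17, -14) and (-14, -16) with distance 3.6056

The closest pair is (-17, -14) and (-14, -16) with Euclidean distance 3.6056. For 6 points, brute-force pairwise comparison is shown above. For large n, the divide-and-conquer algorithm (sort by x, recurse on halves, check the dividing strip) achieves O(n log n).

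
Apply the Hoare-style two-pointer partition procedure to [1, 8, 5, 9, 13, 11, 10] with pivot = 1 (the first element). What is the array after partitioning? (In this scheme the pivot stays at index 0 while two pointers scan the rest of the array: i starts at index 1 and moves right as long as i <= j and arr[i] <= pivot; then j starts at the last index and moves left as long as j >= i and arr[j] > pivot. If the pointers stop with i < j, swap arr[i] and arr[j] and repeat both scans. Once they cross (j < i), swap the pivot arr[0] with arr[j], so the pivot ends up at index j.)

Hoare-style two-pointer partition with pivot = 1:

Initial array: [1, 8, 5, 9, 13, 11, 10]

Pointers start at i = 1, j = 6.
i ends at 1, j ends at 0: the pointers have crossed (j < i), so scanning stops.

j = 0, so swapping arr[0] with arr[j] leaves the pivot at position 0: [1, 8, 5, 9, 13, 11, 10]
Pivot position: 0

After partitioning with pivot 1, the array becomes [1, 8, 5, 9, 13, 11, 10]. The pivot is placed at index 0. All elements to the left of the pivot are <= 1, and all elements to the right are > 1.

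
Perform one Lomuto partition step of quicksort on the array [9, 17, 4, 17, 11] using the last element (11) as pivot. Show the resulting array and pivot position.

Lomuto partition with pivot = 11:

Initial array: [9, 17, 4, 17, 11]

arr[0]=9 <= 11: swap with position 0, array becomes [9, 17, 4, 17, 11]
arr[1]=17 > 11: no swap
arr[2]=4 <= 11: swap with position 1, array becomes [9, 4, 17, 17, 11]
arr[3]=17 > 11: no swap

Place pivot at position 2: [9, 4, 11, 17, 17]
Pivot position: 2

After partitioning with pivot 11, the array becomes [9, 4, 11, 17, 17]. The pivot is placed at index 2. All elements to the left of the pivot are <= 11, and all elements to the right are > 11.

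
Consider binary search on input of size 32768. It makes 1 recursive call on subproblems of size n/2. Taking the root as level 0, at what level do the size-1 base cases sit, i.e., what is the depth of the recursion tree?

For divide and conquer with division factor 2:

Problem sizes at each level:
Level 0: 32768
Level 1: 16384
Level 2: 8192
Level 3: 4096
Level 4: 2048
Level 5: 1024
Level 6: 512
Level 7: 256
Level 8: 128
Level 9: 64
Level 10: 32
Level 11: 16
Level 12: 8
Level 13: 4
Level 14: 2
Level 15: 1

The root is level 0 and the size-1 base case is level 15 (the tree spans levels 0 through 15, i.e. 16 levels counting the root), so the depth is the number of divisions: log_2(32768) = 15

The recursion tree depth is log_2(32768) = 15. At each level, the problem size is divided by 2, so it takes 15 divisions to reduce to a base case of size 1. The algorithm makes 1 recursive call at each level.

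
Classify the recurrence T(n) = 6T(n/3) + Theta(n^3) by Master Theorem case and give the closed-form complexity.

Master Theorem for T(n) = 6T(n/3) + O(n^3):

a = 6, b = 3, c = 3
log_b(a) = log_3(6) = 1.6309

Case 3: c = 3 > log_3(6) = 1.6309
T(n) = O(n^3) = O(n^3)

For T(n) = 6T(n/3) + O(n^3): log_3(6) = 1.6309. This is Case 3 of the Master Theorem (c > log_b(a), work dominated by root), giving O(n^3).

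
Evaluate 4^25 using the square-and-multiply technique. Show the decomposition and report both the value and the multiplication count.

Computing 4^25 by squaring (build up from 4^1; each line after the first costs one multiplication):

4^1 = 4
4^2 = (4^1)^2 = 4^2 = 16
4^3 = 4 * 4^2 = 4 * 16 = 64
4^6 = (4^3)^2 = 64^2 = 4096
4^12 = (4^6)^2 = 4096^2 = 16777216
4^24 = (4^12)^2 = 16777216^2 = 281474976710656
4^25 = 4 * 4^24 = 4 * 281474976710656 = 1125899906842624

Result: 1125899906842624
Multiplications needed: 6 (6 lines after 4^1)

4^25 = 1125899906842624. Using exponentiation by squaring, this requires 6 multiplications. The key idea: if the exponent is even, square the half-power; if odd, multiply by the base once.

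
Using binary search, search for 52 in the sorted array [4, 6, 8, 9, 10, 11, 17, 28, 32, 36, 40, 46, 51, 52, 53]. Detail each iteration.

Binary search for 52 in [4, 6, 8, 9, 10, 11, 17, 28, 32, 36, 40, 46, 51, 52, 53]:

lo=0, hi=14, mid=7, arr[mid]=28 -> 28 < 52, search right half
lo=8, hi=14, mid=11, arr[mid]=46 -> 46 < 52, search right half
lo=12, hi=14, mid=13, arr[mid]=52 -> Found target at index 13!

Binary search finds 52 at index 13 after 3 comparisons. The search repeatedly halves the search space by comparing with the middle element.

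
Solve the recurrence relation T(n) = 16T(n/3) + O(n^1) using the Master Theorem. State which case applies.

Master Theorem for T(n) = 16T(n/3) + O(n^1):

a = 16, b = 3, c = 1
log_b(a) = log_3(16) = 2.5237

Case 1: c = 1 < log_3(16) = 2.5237
T(n) = O(n^(log_3 16))

For T(n) = 16T(n/3) + O(n^1): log_3(16) = 2.5237. This is Case 1 of the Master Theorem (c < log_b(a), work dominated by leaves), giving O(n^(log_3 16)).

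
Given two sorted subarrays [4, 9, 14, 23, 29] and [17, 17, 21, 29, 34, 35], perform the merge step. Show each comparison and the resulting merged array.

Merging process:

Compare 4 vs 17: take 4 from left. Merged: [4]
Compare 9 vs 17: take 9 from left. Merged: [4, 9]
Compare 14 vs 17: take 14 from left. Merged: [4, 9, 14]
Compare 23 vs 17: take 17 from right. Merged: [4, 9, 14, 17]
Compare 23 vs 17: take 17 from right. Merged: [4, 9, 14, 17, 17]
Compare 23 vs 21: take 21 from right. Merged: [4, 9, 14, 17, 17, 21]
Compare 23 vs 29: take 23 from left. Merged: [4, 9, 14, 17, 17, 21, 23]
Compare 29 vs 29: take 29 from left. Merged: [4, 9, 14, 17, 17, 21, 23, 29]
Append remaining from right: [29, 34, 35]. Merged: [4, 9, 14, 17, 17, 21, 23, 29, 29, 34, 35]

Final merged array: [4, 9, 14, 17, 17, 21, 23, 29, 29, 34, 35]
Total comparisons: 8

The merged array is [4, 9, 14, 17, 17, 21, 23, 29, 29, 34, 35], requiring 8 comparisons. The merge step runs in O(n) time where n is the total number of elements.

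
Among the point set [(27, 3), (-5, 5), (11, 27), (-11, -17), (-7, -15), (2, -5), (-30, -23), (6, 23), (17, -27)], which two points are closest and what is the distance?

Computing all pairwise distances among 9 points:

d((27, 3), (-5, 5)) = 32.0624
d((27, 3), (11, 27)) = 28.8444
d((27, 3), (-11, -17)) = 42.9418
d((27, 3), (-7, -15)) = 38.4708
d((27, 3), (2, -5)) = 26.2488
d((27, 3), (-30, -23)) = 62.6498
d((27, 3), (6, 23)) = 29.0
d((27, 3), (17, -27)) = 31.6228
d((-5, 5), (11, 27)) = 27.2029
d((-5, 5), (-11, -17)) = 22.8035
d((-5, 5), (-7, -15)) = 20.0998
d((-5, 5), (2, -5)) = 12.2066
d((-5, 5), (-30, -23)) = 37.5366
d((-5, 5), (6, 23)) = 21.095
d((-5, 5), (17, -27)) = 38.833
d((11, 27), (-11, -17)) = 49.1935
d((11, 27), (-7, -15)) = 45.6946
d((11, 27), (2, -5)) = 33.2415
d((11, 27), (-30, -23)) = 64.6607
d((11, 27), (6, 23)) = 6.4031
d((11, 27), (17, -27)) = 54.3323
d((-11, -17), (-7, -15)) = 4.4721 <-- minimum
d((-11, -17), (2, -5)) = 17.6918
d((-11, -17), (-30, -23)) = 19.9249
d((-11, -17), (6, 23)) = 43.4626
d((-11, -17), (17, -27)) = 29.7321
d((-7, -15), (2, -5)) = 13.4536
d((-7, -15), (-30, -23)) = 24.3516
d((-7, -15), (6, 23)) = 40.1622
d((-7, -15), (17, -27)) = 26.8328
d((2, -5), (-30, -23)) = 36.7151
d((2, -5), (6, 23)) = 28.2843
d((2, -5), (17, -27)) = 26.6271
d((-30, -23), (6, 23)) = 58.4123
d((-30, -23), (17, -27)) = 47.1699
d((6, 23), (17, -27)) = 51.1957

Closest pair: (-11, -17) and (-7, -15) with distance 4.4721

The closest pair is (-11, -17) and (-7, -15) with Euclidean distance 4.4721. For 9 points, brute-force pairwise comparison is shown above. For large n, the divide-and-conquer algorithm (sort by x, recurse on halves, check the dividing strip) achieves O(n log n).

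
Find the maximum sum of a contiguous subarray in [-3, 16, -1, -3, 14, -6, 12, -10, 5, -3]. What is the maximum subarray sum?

Using Kadane's algorithm on [-3, 16, -1, -3, 14, -6, 12, -10, 5, -3]:

Scanning through the array:
Position 1 (value 16): max_ending_here = 16, max_so_far = 16
Position 2 (value -1): max_ending_here = 15, max_so_far = 16
Position 3 (value -3): max_ending_here = 12, max_so_far = 16
Position 4 (value 14): max_ending_here = 26, max_so_far = 26
Position 5 (value -6): max_ending_here = 20, max_so_far = 26
Position 6 (value 12): max_ending_here = 32, max_so_far = 32
Position 7 (value -10): max_ending_here = 22, max_so_far = 32
Position 8 (value 5): max_ending_here = 27, max_so_far = 32
Position 9 (value -3): max_ending_here = 24, max_so_far = 32

Maximum subarray: [16, -1, -3, 14, -6, 12]
Maximum sum: 32

The maximum subarray is [16, -1, -3, 14, -6, 12] with sum 32. This subarray runs from index 1 to index 6.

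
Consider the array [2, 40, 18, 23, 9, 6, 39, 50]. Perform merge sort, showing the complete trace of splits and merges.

Merge sort trace:

Split: [2, 40, 18, 23, 9, 6, 39, 50] -> [2, 40, 18, 23] and [9, 6, 39, 50]
  Split: [2, 40, 18, 23] -> [2, 40] and [18, 23]
    Split: [2, 40] -> [2] and [40]
    Merge: [2] + [40] -> [2, 40]
    Split: [18, 23] -> [18] and [23]
    Merge: [18] + [23] -> [18, 23]
  Merge: [2, 40] + [18, 23] -> [2, 18, 23, 40]
  Split: [9, 6, 39, 50] -> [9, 6] and [39, 50]
    Split: [9, 6] -> [9] and [6]
    Merge: [9] + [6] -> [6, 9]
    Split: [39, 50] -> [39] and [50]
    Merge: [39] + [50] -> [39, 50]
  Merge: [6, 9] + [39, 50] -> [6, 9, 39, 50]
Merge: [2, 18, 23, 40] + [6, 9, 39, 50] -> [2, 6, 9, 18, 23, 39, 40, 50]

Final sorted array: [2, 6, 9, 18, 23, 39, 40, 50]

The merge sort proceeds by recursively splitting the array and merging sorted halves.
After all merges, the sorted array is [2, 6, 9, 18, 23, 39, 40, 50].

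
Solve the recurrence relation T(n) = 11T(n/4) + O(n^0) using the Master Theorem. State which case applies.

Master Theorem for T(n) = 11T(n/4) + O(n^0):

a = 11, b = 4, c = 0
log_b(a) = log_4(11) = 1.7297

Case 1: c = 0 < log_4(11) = 1.7297
T(n) = O(n^(log_4 11))

For T(n) = 11T(n/4) + O(n^0): log_4(11) = 1.7297. This is Case 1 of the Master Theorem (c < log_b(a), work dominated by leaves), giving O(n^(log_4 11)).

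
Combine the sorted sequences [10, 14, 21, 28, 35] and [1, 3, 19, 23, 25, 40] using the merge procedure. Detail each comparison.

Merging process:

Compare 10 vs 1: take 1 from right. Merged: [1]
Compare 10 vs 3: take 3 from right. Merged: [1, 3]
Compare 10 vs 19: take 10 from left. Merged: [1, 3, 10]
Compare 14 vs 19: take 14 from left. Merged: [1, 3, 10, 14]
Compare 21 vs 19: take 19 from right. Merged: [1, 3, 10, 14, 19]
Compare 21 vs 23: take 21 from left. Merged: [1, 3, 10, 14, 19, 21]
Compare 28 vs 23: take 23 from right. Merged: [1, 3, 10, 14, 19, 21, 23]
Compare 28 vs 25: take 25 from right. Merged: [1, 3, 10, 14, 19, 21, 23, 25]
Compare 28 vs 40: take 28 from left. Merged: [1, 3, 10, 14, 19, 21, 23, 25, 28]
Compare 35 vs 40: take 35 from left. Merged: [1, 3, 10, 14, 19, 21, 23, 25, 28, 35]
Append remaining from right: [40]. Merged: [1, 3, 10, 14, 19, 21, 23, 25, 28, 35, 40]

Final merged array: [1, 3, 10, 14, 19, 21, 23, 25, 28, 35, 40]
Total comparisons: 10

The merged array is [1, 3, 10, 14, 19, 21, 23, 25, 28, 35, 40], requiring 10 comparisons. The merge step runs in O(n) time where n is the total number of elements.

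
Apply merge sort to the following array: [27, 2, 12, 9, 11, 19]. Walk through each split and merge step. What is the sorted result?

Merge sort trace:

Split: [27, 2, 12, 9, 11, 19] -> [27, 2, 12] and [9, 11, 19]
  Split: [27, 2, 12] -> [27] and [2, 12]
    Split: [2, 12] -> [2] and [12]
    Merge: [2] + [12] -> [2, 12]
  Merge: [27] + [2, 12] -> [2, 12, 27]
  Split: [9, 11, 19] -> [9] and [11, 19]
    Split: [11, 19] -> [11] and [19]
    Merge: [11] + [19] -> [11, 19]
  Merge: [9] + [11, 19] -> [9, 11, 19]
Merge: [2, 12, 27] + [9, 11, 19] -> [2, 9, 11, 12, 19, 27]

Final sorted array: [2, 9, 11, 12, 19, 27]

The merge sort proceeds by recursively splitting the array and merging sorted halves.
After all merges, the sorted array is [2, 9, 11, 12, 19, 27].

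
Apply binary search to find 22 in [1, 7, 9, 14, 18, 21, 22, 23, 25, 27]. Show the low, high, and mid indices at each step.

Binary search for 22 in [1, 7, 9, 14, 18, 21, 22, 23, 25, 27]:

lo=0, hi=9, mid=4, arr[mid]=18 -> 18 < 22, search right half
lo=5, hi=9, mid=7, arr[mid]=23 -> 23 > 22, search left half
lo=5, hi=6, mid=5, arr[mid]=21 -> 21 < 22, search right half
lo=6, hi=6, mid=6, arr[mid]=22 -> Found target at index 6!

Binary search finds 22 at index 6 after 4 comparisons. The search repeatedly halves the search space by comparing with the middle element.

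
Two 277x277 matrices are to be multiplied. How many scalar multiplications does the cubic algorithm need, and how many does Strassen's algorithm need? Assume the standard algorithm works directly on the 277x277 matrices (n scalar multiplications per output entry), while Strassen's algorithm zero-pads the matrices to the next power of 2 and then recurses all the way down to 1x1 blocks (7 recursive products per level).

Matrix multiplication for 277x277 matrices:

Strassen's algorithm requires power-of-2 dimensions. Pad 277x277 to 512x512 (next power of 2).

Standard algorithm: 277^3 = 21253933 multiplications
Strassen's algorithm: 7^(log2(512)) = 7^9 = 40353607 multiplications
Difference: 21253933 - 40353607 = -19099674 (Strassen uses MORE here due to padding overhead — for small or just-over-power-of-2 n, padding can outweigh the per-level savings)

Standard: 21253933 multiplications (277^3). Strassen: 40353607 multiplications (7^9, after padding to 512x512). Strassen reduces 8 recursive multiplications to 7 at each level.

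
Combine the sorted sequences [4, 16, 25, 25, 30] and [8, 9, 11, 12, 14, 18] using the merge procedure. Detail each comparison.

Merging process:

Compare 4 vs 8: take 4 from left. Merged: [4]
Compare 16 vs 8: take 8 from right. Merged: [4, 8]
Compare 16 vs 9: take 9 from right. Merged: [4, 8, 9]
Compare 16 vs 11: take 11 from right. Merged: [4, 8, 9, 11]
Compare 16 vs 12: take 12 from right. Merged: [4, 8, 9, 11, 12]
Compare 16 vs 14: take 14 from right. Merged: [4, 8, 9, 11, 12, 14]
Compare 16 vs 18: take 16 from left. Merged: [4, 8, 9, 11, 12, 14, 16]
Compare 25 vs 18: take 18 from right. Merged: [4, 8, 9, 11, 12, 14, 16, 18]
Append remaining from left: [25, 25, 30]. Merged: [4, 8, 9, 11, 12, 14, 16, 18, 25, 25, 30]

Final merged array: [4, 8, 9, 11, 12, 14, 16, 18, 25, 25, 30]
Total comparisons: 8

The merged array is [4, 8, 9, 11, 12, 14, 16, 18, 25, 25, 30], requiring 8 comparisons. The merge step runs in O(n) time where n is the total number of elements.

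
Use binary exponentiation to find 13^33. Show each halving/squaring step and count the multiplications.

Computing 13^33 by squaring (build up from 13^1; each line after the first costs one multiplication):

13^1 = 13
13^2 = (13^1)^2 = 13^2 = 169
13^4 = (13^2)^2 = 169^2 = 28561
13^8 = (13^4)^2 = 28561^2 = 815730721
13^16 = (13^8)^2 = 815730721^2 = 665416609183179841
13^32 = (13^16)^2 = 665416609183179841^2 = 442779263776840698304313192148785281
13^33 = 13 * 13^32 = 13 * 442779263776840698304313192148785281 = 5756130429098929077956071497934208653

Result: 5756130429098929077956071497934208653
Multiplications needed: 6 (6 lines after 13^1)

13^33 = 5756130429098929077956071497934208653. Using exponentiation by squaring, this requires 6 multiplications. The key idea: if the exponent is even, square the half-power; if odd, multiply by the base once.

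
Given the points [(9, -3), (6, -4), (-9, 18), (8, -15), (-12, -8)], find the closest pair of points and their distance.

Computing all pairwise distances among 5 points:

d((9, -3), (6, -4)) = 3.1623 <-- minimum
d((9, -3), (-9, 18)) = 27.6586
d((9, -3), (8, -15)) = 12.0416
d((9, -3), (-12, -8)) = 21.587
d((6, -4), (-9, 18)) = 26.6271
d((6, -4), (8, -15)) = 11.1803
d((6, -4), (-12, -8)) = 18.4391
d((-9, 18), (8, -15)) = 37.1214
d((-9, 18), (-12, -8)) = 26.1725
d((8, -15), (-12, -8)) = 21.1896

Closest pair: (9, -3) and (6, -4) with distance 3.1623

The closest pair is (9, -3) and (6, -4) with Euclidean distance 3.1623. For 5 points, brute-force pairwise comparison is shown above. For large n, the divide-and-conquer algorithm (sort by x, recurse on halves, check the dividing strip) achieves O(n log n).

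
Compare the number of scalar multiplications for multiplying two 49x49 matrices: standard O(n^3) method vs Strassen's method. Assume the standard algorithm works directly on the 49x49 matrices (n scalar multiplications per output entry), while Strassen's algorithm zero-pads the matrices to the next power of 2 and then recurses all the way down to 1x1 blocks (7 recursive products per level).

Matrix multiplication for 49x49 matrices:

Strassen's algorithm requires power-of-2 dimensions. Pad 49x49 to 64x64 (next power of 2).

Standard algorithm: 49^3 = 117649 multiplications
Strassen's algorithm: 7^(log2(64)) = 7^6 = 117649 multiplications
Savings: 117649 - 117649 = 0 multiplications

Standard: 117649 multiplications (49^3). Strassen: 117649 multiplications (7^6, after padding to 64x64). Strassen reduces 8 recursive multiplications to 7 at each level.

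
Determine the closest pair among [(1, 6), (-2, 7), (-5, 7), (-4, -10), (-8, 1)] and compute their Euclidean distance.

Computing all pairwise distances among 5 points:

d((1, 6), (-2, 7)) = 3.1623
d((1, 6), (-5, 7)) = 6.0828
d((1, 6), (-4, -10)) = 16.7631
d((1, 6), (-8, 1)) = 10.2956
d((-2, 7), (-5, 7)) = 3.0 <-- minimum
d((-2, 7), (-4, -10)) = 17.1172
d((-2, 7), (-8, 1)) = 8.4853
d((-5, 7), (-4, -10)) = 17.0294
d((-5, 7), (-8, 1)) = 6.7082
d((-4, -10), (-8, 1)) = 11.7047

Closest pair: (-2, 7) and (-5, 7) with distance 3.0

The closest pair is (-2, 7) and (-5, 7) with Euclidean distance 3.0. For 5 points, brute-force pairwise comparison is shown above. For large n, the divide-and-conquer algorithm (sort by x, recurse on halves, check the dividing strip) achieves O(n log n).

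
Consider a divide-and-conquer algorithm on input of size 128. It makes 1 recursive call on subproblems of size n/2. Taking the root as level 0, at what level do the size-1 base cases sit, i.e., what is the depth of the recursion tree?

For divide and conquer with division factor 2:

Problem sizes at each level:
Level 0: 128
Level 1: 64
Level 2: 32
Level 3: 16
Level 4: 8
Level 5: 4
Level 6: 2
Level 7: 1

The root is level 0 and the size-1 base case is level 7 (the tree spans levels 0 through 7, i.e. 8 levels counting the root), so the depth is the number of divisions: log_2(128) = 7

The recursion tree depth is log_2(128) = 7. At each level, the problem size is divided by 2, so it takes 7 divisions to reduce to a base case of size 1. The algorithm makes 1 recursive call at each level.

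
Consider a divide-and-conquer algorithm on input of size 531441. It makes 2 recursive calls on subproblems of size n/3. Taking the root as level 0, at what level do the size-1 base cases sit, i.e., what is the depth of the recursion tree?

For divide and conquer with division factor 3:

Problem sizes at each level:
Level 0: 531441
Level 1: 177147
Level 2: 59049
Level 3: 19683
Level 4: 6561
Level 5: 2187
Level 6: 729
Level 7: 243
Level 8: 81
Level 9: 27
Level 10: 9
Level 11: 3
Level 12: 1

The root is level 0 and the size-1 base case is level 12 (the tree spans levels 0 through 12, i.e. 13 levels counting the root), so the depth is the number of divisions: log_3(531441) = 12

The recursion tree depth is log_3(531441) = 12. At each level, the problem size is divided by 3, so it takes 12 divisions to reduce to a base case of size 1. The algorithm makes 2 recursive calls at each level.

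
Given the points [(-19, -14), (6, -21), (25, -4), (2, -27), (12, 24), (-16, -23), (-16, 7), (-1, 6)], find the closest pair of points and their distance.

Computing all pairwise distances among 8 points:

d((-19, -14), (6, -21)) = 25.9615
d((-19, -14), (25, -4)) = 45.1221
d((-19, -14), (2, -27)) = 24.6982
d((-19, -14), (12, 24)) = 49.0408
d((-19, -14), (-16, -23)) = 9.4868
d((-19, -14), (-16, 7)) = 21.2132
d((-19, -14), (-1, 6)) = 26.9072
d((6, -21), (25, -4)) = 25.4951
d((6, -21), (2, -27)) = 7.2111 <-- minimum
d((6, -21), (12, 24)) = 45.3982
d((6, -21), (-16, -23)) = 22.0907
d((6, -21), (-16, 7)) = 35.609
d((6, -21), (-1, 6)) = 27.8927
d((25, -4), (2, -27)) = 32.5269
d((25, -4), (12, 24)) = 30.8707
d((25, -4), (-16, -23)) = 45.1885
d((25, -4), (-16, 7)) = 42.45
d((25, -4), (-1, 6)) = 27.8568
d((2, -27), (12, 24)) = 51.9711
d((2, -27), (-16, -23)) = 18.4391
d((2, -27), (-16, 7)) = 38.4708
d((2, -27), (-1, 6)) = 33.1361
d((12, 24), (-16, -23)) = 54.7083
d((12, 24), (-16, 7)) = 32.7567
d((12, 24), (-1, 6)) = 22.2036
d((-16, -23), (-16, 7)) = 30.0
d((-16, -23), (-1, 6)) = 32.6497
d((-16, 7), (-1, 6)) = 15.0333

Closest pair: (6, -21) and (2, -27) with distance 7.2111

The closest pair is (6, -21) and (2, -27) with Euclidean distance 7.2111. For 8 points, brute-force pairwise comparison is shown above. For large n, the divide-and-conquer algorithm (sort by x, recurse on halves, check the dividing strip) achieves O(n log n).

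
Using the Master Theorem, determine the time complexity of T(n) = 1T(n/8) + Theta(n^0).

Master Theorem for T(n) = 1T(n/8) + O(n^0):

a = 1, b = 8, c = 0
log_b(a) = log_8(1) = 0.0000

Case 2: c = 0 = log_8(1) = 0.0000
T(n) = O(n^0 log n) = O(log n)

For T(n) = 1T(n/8) + O(n^0): log_8(1) = 0.0000. This is Case 2 of the Master Theorem (c = log_b(a), equal work at all levels), giving O(log n).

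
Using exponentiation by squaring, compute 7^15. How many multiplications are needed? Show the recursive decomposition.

Computing 7^15 by squaring (build up from 7^1; each line after the first costs one multiplication):

7^1 = 7
7^2 = (7^1)^2 = 7^2 = 49
7^3 = 7 * 7^2 = 7 * 49 = 343
7^6 = (7^3)^2 = 343^2 = 117649
7^7 = 7 * 7^6 = 7 * 117649 = 823543
7^14 = (7^7)^2 = 823543^2 = 678223072849
7^15 = 7 * 7^14 = 7 * 678223072849 = 4747561509943

Result: 4747561509943
Multiplications needed: 6 (6 lines after 7^1)

7^15 = 4747561509943. Using exponentiation by squaring, this requires 6 multiplications. The key idea: if the exponent is even, square the half-power; if odd, multiply by the base once.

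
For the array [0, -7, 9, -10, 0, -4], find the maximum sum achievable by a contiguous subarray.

Using Kadane's algorithm on [0, -7, 9, -10, 0, -4]:

Scanning through the array:
Position 1 (value -7): max_ending_here = -7, max_so_far = 0
Position 2 (value 9): max_ending_here = 9, max_so_far = 9
Position 3 (value -10): max_ending_here = -1, max_so_far = 9
Position 4 (value 0): max_ending_here = 0, max_so_far = 9
Position 5 (value -4): max_ending_here = -4, max_so_far = 9

Maximum subarray: [9]
Maximum sum: 9

The maximum subarray is [9] with sum 9. This subarray runs from index 2 to index 2.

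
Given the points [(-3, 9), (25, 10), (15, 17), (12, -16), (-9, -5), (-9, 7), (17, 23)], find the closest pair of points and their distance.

Computing all pairwise distances among 7 points:

d((-3, 9), (25, 10)) = 28.0179
d((-3, 9), (15, 17)) = 19.6977
d((-3, 9), (12, -16)) = 29.1548
d((-3, 9), (-9, -5)) = 15.2315
d((-3, 9), (-9, 7)) = 6.3246 <-- minimum
d((-3, 9), (17, 23)) = 24.4131
d((25, 10), (15, 17)) = 12.2066
d((25, 10), (12, -16)) = 29.0689
d((25, 10), (-9, -5)) = 37.1618
d((25, 10), (-9, 7)) = 34.1321
d((25, 10), (17, 23)) = 15.2643
d((15, 17), (12, -16)) = 33.1361
d((15, 17), (-9, -5)) = 32.5576
d((15, 17), (-9, 7)) = 26.0
d((15, 17), (17, 23)) = 6.3246 <-- minimum
d((12, -16), (-9, -5)) = 23.7065
d((12, -16), (-9, 7)) = 31.1448
d((12, -16), (17, 23)) = 39.3192
d((-9, -5), (-9, 7)) = 12.0
d((-9, -5), (17, 23)) = 38.2099
d((-9, 7), (17, 23)) = 30.5287

Minimum distance: 6.3246 (tie among 2 pairs: (-3, 9) and (-9, 7); (15, 17) and (17, 23))

The minimum Euclidean distance is 6.3246. There is a tie: 2 pairs achieve this minimum — (-3, 9) and (-9, 7); (15, 17) and (17, 23). Any of these is a valid closest pair. For 7 points, brute-force pairwise comparison is shown above. For large n, the divide-and-conquer algorithm (sort by x, recurse on halves, check the dividing strip) achieves O(n log n).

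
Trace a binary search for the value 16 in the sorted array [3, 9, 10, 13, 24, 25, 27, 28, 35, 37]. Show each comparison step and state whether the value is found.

Binary search for 16 in [3, 9, 10, 13, 24, 25, 27, 28, 35, 37]:

lo=0, hi=9, mid=4, arr[mid]=24 -> 24 > 16, search left half
lo=0, hi=3, mid=1, arr[mid]=9 -> 9 < 16, search right half
lo=2, hi=3, mid=2, arr[mid]=10 -> 10 < 16, search right half
lo=3, hi=3, mid=3, arr[mid]=13 -> 13 < 16, search right half
lo=4 > hi=3, target 16 not found

Binary search determines that 16 is not in the array after 4 comparisons. The search space was exhausted without finding the target.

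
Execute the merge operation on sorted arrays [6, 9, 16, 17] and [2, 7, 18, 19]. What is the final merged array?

Merging process:

Compare 6 vs 2: take 2 from right. Merged: [2]
Compare 6 vs 7: take 6 from left. Merged: [2, 6]
Compare 9 vs 7: take 7 from right. Merged: [2, 6, 7]
Compare 9 vs 18: take 9 from left. Merged: [2, 6, 7, 9]
Compare 16 vs 18: take 16 from left. Merged: [2, 6, 7, 9, 16]
Compare 17 vs 18: take 17 from left. Merged: [2, 6, 7, 9, 16, 17]
Append remaining from right: [18, 19]. Merged: [2, 6, 7, 9, 16, 17, 18, 19]

Final merged array: [2, 6, 7, 9, 16, 17, 18, 19]
Total comparisons: 6

The merged array is [2, 6, 7, 9, 16, 17, 18, 19], requiring 6 comparisons. The merge step runs in O(n) time where n is the total number of elements.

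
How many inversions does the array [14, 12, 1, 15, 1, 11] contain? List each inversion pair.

Finding inversions in [14, 12, 1, 15, 1, 11]:

(0, 1): arr[0]=14 > arr[1]=12
(0, 2): arr[0]=14 > arr[2]=1
(0, 4): arr[0]=14 > arr[4]=1
(0, 5): arr[0]=14 > arr[5]=11
(1, 2): arr[1]=12 > arr[2]=1
(1, 4): arr[1]=12 > arr[4]=1
(1, 5): arr[1]=12 > arr[5]=11
(3, 4): arr[3]=15 > arr[4]=1
(3, 5): arr[3]=15 > arr[5]=11

Total inversions: 9

The array has 9 inversion(s): (0,1), (0,2), (0,4), (0,5), (1,2), (1,4), (1,5), (3,4), (3,5). Each pair (i,j) satisfies i < j and arr[i] > arr[j].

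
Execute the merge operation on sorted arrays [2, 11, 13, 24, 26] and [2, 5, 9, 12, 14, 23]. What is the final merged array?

Merging process:

Compare 2 vs 2: take 2 from left. Merged: [2]
Compare 11 vs 2: take 2 from right. Merged: [2, 2]
Compare 11 vs 5: take 5 from right. Merged: [2, 2, 5]
Compare 11 vs 9: take 9 from right. Merged: [2, 2, 5, 9]
Compare 11 vs 12: take 11 from left. Merged: [2, 2, 5, 9, 11]
Compare 13 vs 12: take 12 from right. Merged: [2, 2, 5, 9, 11, 12]
Compare 13 vs 14: take 13 from left. Merged: [2, 2, 5, 9, 11, 12, 13]
Compare 24 vs 14: take 14 from right. Merged: [2, 2, 5, 9, 11, 12, 13, 14]
Compare 24 vs 23: take 23 from right. Merged: [2, 2, 5, 9, 11, 12, 13, 14, 23]
Append remaining from left: [24, 26]. Merged: [2, 2, 5, 9, 11, 12, 13, 14, 23, 24, 26]

Final merged array: [2, 2, 5, 9, 11, 12, 13, 14, 23, 24, 26]
Total comparisons: 9

The merged array is [2, 2, 5, 9, 11, 12, 13, 14, 23, 24, 26], requiring 9 comparisons. The merge step runs in O(n) time where n is the total number of elements.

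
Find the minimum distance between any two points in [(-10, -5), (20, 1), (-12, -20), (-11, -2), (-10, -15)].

Computing all pairwise distances among 5 points:

d((-10, -5), (20, 1)) = 30.5941
d((-10, -5), (-12, -20)) = 15.1327
d((-10, -5), (-11, -2)) = 3.1623 <-- minimum
d((-10, -5), (-10, -15)) = 10.0
d((20, 1), (-12, -20)) = 38.2753
d((20, 1), (-11, -2)) = 31.1448
d((20, 1), (-10, -15)) = 34.0
d((-12, -20), (-11, -2)) = 18.0278
d((-12, -20), (-10, -15)) = 5.3852
d((-11, -2), (-10, -15)) = 13.0384

Closest pair: (-10, -5) and (-11, -2) with distance 3.1623

The closest pair is (-10, -5) and (-11, -2) with Euclidean distance 3.1623. For 5 points, brute-force pairwise comparison is shown above. For large n, the divide-and-conquer algorithm (sort by x, recurse on halves, check the dividing strip) achieves O(n log n).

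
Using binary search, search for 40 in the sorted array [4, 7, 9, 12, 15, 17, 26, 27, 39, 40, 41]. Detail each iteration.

Binary search for 40 in [4, 7, 9, 12, 15, 17, 26, 27, 39, 40, 41]:

lo=0, hi=10, mid=5, arr[mid]=17 -> 17 < 40, search right half
lo=6, hi=10, mid=8, arr[mid]=39 -> 39 < 40, search right half
lo=9, hi=10, mid=9, arr[mid]=40 -> Found target at index 9!

Binary search finds 40 at index 9 after 3 comparisons. The search repeatedly halves the search space by comparing with the middle element.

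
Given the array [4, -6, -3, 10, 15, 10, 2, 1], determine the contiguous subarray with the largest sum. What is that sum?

Using Kadane's algorithm on [4, -6, -3, 10, 15, 10, 2, 1]:

Scanning through the array:
Position 1 (value -6): max_ending_here = -2, max_so_far = 4
Position 2 (value -3): max_ending_here = -3, max_so_far = 4
Position 3 (value 10): max_ending_here = 10, max_so_far = 10
Position 4 (value 15): max_ending_here = 25, max_so_far = 25
Position 5 (value 10): max_ending_here = 35, max_so_far = 35
Position 6 (value 2): max_ending_here = 37, max_so_far = 37
Position 7 (value 1): max_ending_here = 38, max_so_far = 38

Maximum subarray: [10, 15, 10, 2, 1]
Maximum sum: 38

The maximum subarray is [10, 15, 10, 2, 1] with sum 38. This subarray runs from index 3 to index 7.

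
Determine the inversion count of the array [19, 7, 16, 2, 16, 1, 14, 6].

Finding inversions in [19, 7, 16, 2, 16, 1, 14, 6]:

(0, 1): arr[0]=19 > arr[1]=7
(0, 2): arr[0]=19 > arr[2]=16
(0, 3): arr[0]=19 > arr[3]=2
(0, 4): arr[0]=19 > arr[4]=16
(0, 5): arr[0]=19 > arr[5]=1
(0, 6): arr[0]=19 > arr[6]=14
(0, 7): arr[0]=19 > arr[7]=6
(1, 3): arr[1]=7 > arr[3]=2
(1, 5): arr[1]=7 > arr[5]=1
(1, 7): arr[1]=7 > arr[7]=6
(2, 3): arr[2]=16 > arr[3]=2
(2, 5): arr[2]=16 > arr[5]=1
(2, 6): arr[2]=16 > arr[6]=14
(2, 7): arr[2]=16 > arr[7]=6
(3, 5): arr[3]=2 > arr[5]=1
(4, 5): arr[4]=16 > arr[5]=1
(4, 6): arr[4]=16 > arr[6]=14
(4, 7): arr[4]=16 > arr[7]=6
(6, 7): arr[6]=14 > arr[7]=6

Total inversions: 19

The array has 19 inversion(s): (0,1), (0,2), (0,3), (0,4), (0,5), (0,6), (0,7), (1,3), (1,5), (1,7), (2,3), (2,5), (2,6), (2,7), (3,5), (4,5), (4,6), (4,7), (6,7). Each pair (i,j) satisfies i < j and arr[i] > arr[j].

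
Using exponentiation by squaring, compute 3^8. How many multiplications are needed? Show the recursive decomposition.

Computing 3^8 by squaring (build up from 3^1; each line after the first costs one multiplication):

3^1 = 3
3^2 = (3^1)^2 = 3^2 = 9
3^4 = (3^2)^2 = 9^2 = 81
3^8 = (3^4)^2 = 81^2 = 6561

Result: 6561
Multiplications needed: 3 (3 lines after 3^1)

3^8 = 6561. Using exponentiation by squaring, this requires 3 multiplications. The key idea: if the exponent is even, square the half-power; if odd, multiply by the base once.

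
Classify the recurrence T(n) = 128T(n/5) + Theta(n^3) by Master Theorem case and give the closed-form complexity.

Master Theorem for T(n) = 128T(n/5) + O(n^3):

a = 128, b = 5, c = 3
log_b(a) = log_5(128) = 3.0147

Case 1: c = 3 < log_5(128) = 3.0147
T(n) = O(n^(log_5 128))

For T(n) = 128T(n/5) + O(n^3): log_5(128) = 3.0147. This is Case 1 of the Master Theorem (c < log_b(a), work dominated by leaves), giving O(n^(log_5 128)).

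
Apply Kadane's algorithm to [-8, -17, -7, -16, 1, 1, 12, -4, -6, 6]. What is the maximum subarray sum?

Using Kadane's algorithm on [-8, -17, -7, -16, 1, 1, 12, -4, -6, 6]:

Scanning through the array:
Position 1 (value -17): max_ending_here = -17, max_so_far = -8
Position 2 (value -7): max_ending_here = -7, max_so_far = -7
Position 3 (value -16): max_ending_here = -16, max_so_far = -7
Position 4 (value 1): max_ending_here = 1, max_so_far = 1
Position 5 (value 1): max_ending_here = 2, max_so_far = 2
Position 6 (value 12): max_ending_here = 14, max_so_far = 14
Position 7 (value -4): max_ending_here = 10, max_so_far = 14
Position 8 (value -6): max_ending_here = 4, max_so_far = 14
Position 9 (value 6): max_ending_here = 10, max_so_far = 14

Maximum subarray: [1, 1, 12]
Maximum sum: 14

The maximum subarray is [1, 1, 12] with sum 14. This subarray runs from index 4 to index 6.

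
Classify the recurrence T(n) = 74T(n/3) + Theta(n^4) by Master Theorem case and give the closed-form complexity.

Master Theorem for T(n) = 74T(n/3) + O(n^4):

a = 74, b = 3, c = 4
log_b(a) = log_3(74) = 3.9177

Case 3: c = 4 > log_3(74) = 3.9177
T(n) = O(n^4) = O(n^4)

For T(n) = 74T(n/3) + O(n^4): log_3(74) = 3.9177. This is Case 3 of the Master Theorem (c > log_b(a), work dominated by root), giving O(n^4).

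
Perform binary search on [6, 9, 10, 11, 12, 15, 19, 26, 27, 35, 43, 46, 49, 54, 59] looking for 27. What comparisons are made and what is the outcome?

Binary search for 27 in [6, 9, 10, 11, 12, 15, 19, 26, 27, 35, 43, 46, 49, 54, 59]:

lo=0, hi=14, mid=7, arr[mid]=26 -> 26 < 27, search right half
lo=8, hi=14, mid=11, arr[mid]=46 -> 46 > 27, search left half
lo=8, hi=10, mid=9, arr[mid]=35 -> 35 > 27, search left half
lo=8, hi=8, mid=8, arr[mid]=27 -> Found target at index 8!

Binary search finds 27 at index 8 after 4 comparisons. The search repeatedly halves the search space by comparing with the middle element.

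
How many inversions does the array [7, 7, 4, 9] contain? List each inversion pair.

Finding inversions in [7, 7, 4, 9]:

(0, 2): arr[0]=7 > arr[2]=4
(1, 2): arr[1]=7 > arr[2]=4

Total inversions: 2

The array has 2 inversion(s): (0,2), (1,2). Each pair (i,j) satisfies i < j and arr[i] > arr[j].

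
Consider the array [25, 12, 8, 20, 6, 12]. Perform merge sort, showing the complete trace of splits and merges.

Merge sort trace:

Split: [25, 12, 8, 20, 6, 12] -> [25, 12, 8] and [20, 6, 12]
  Split: [25, 12, 8] -> [25] and [12, 8]
    Split: [12, 8] -> [12] and [8]
    Merge: [12] + [8] -> [8, 12]
  Merge: [25] + [8, 12] -> [8, 12, 25]
  Split: [20, 6, 12] -> [20] and [6, 12]
    Split: [6, 12] -> [6] and [12]
    Merge: [6] + [12] -> [6, 12]
  Merge: [20] + [6, 12] -> [6, 12, 20]
Merge: [8, 12, 25] + [6, 12, 20] -> [6, 8, 12, 12, 20, 25]

Final sorted array: [6, 8, 12, 12, 20, 25]

The merge sort proceeds by recursively splitting the array and merging sorted halves.
After all merges, the sorted array is [6, 8, 12, 12, 20, 25].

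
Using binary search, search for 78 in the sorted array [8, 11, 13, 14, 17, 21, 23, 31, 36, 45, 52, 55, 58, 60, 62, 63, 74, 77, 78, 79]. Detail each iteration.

Binary search for 78 in [8, 11, 13, 14, 17, 21, 23, 31, 36, 45, 52, 55, 58, 60, 62, 63, 74, 77, 78, 79]:

lo=0, hi=19, mid=9, arr[mid]=45 -> 45 < 78, search right half
lo=10, hi=19, mid=14, arr[mid]=62 -> 62 < 78, search right half
lo=15, hi=19, mid=17, arr[mid]=77 -> 77 < 78, search right half
lo=18, hi=19, mid=18, arr[mid]=78 -> Found target at index 18!

Binary search finds 78 at index 18 after 4 comparisons. The search repeatedly halves the search space by comparing with the middle element.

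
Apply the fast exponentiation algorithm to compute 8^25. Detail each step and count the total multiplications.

Computing 8^25 by squaring (build up from 8^1; each line after the first costs one multiplication):

8^1 = 8
8^2 = (8^1)^2 = 8^2 = 64
8^3 = 8 * 8^2 = 8 * 64 = 512
8^6 = (8^3)^2 = 512^2 = 262144
8^12 = (8^6)^2 = 262144^2 = 68719476736
8^24 = (8^12)^2 = 68719476736^2 = 4722366482869645213696
8^25 = 8 * 8^24 = 8 * 4722366482869645213696 = 37778931862957161709568

Result: 37778931862957161709568
Multiplications needed: 6 (6 lines after 8^1)

8^25 = 37778931862957161709568. Using exponentiation by squaring, this requires 6 multiplications. The key idea: if the exponent is even, square the half-power; if odd, multiply by the base once.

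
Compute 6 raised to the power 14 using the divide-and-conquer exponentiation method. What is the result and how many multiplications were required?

Computing 6^14 by squaring (build up from 6^1; each line after the first costs one multiplication):

6^1 = 6
6^2 = (6^1)^2 = 6^2 = 36
6^3 = 6 * 6^2 = 6 * 36 = 216
6^6 = (6^3)^2 = 216^2 = 46656
6^7 = 6 * 6^6 = 6 * 46656 = 279936
6^14 = (6^7)^2 = 279936^2 = 78364164096

Result: 78364164096
Multiplications needed: 5 (5 lines after 6^1)

6^14 = 78364164096. Using exponentiation by squaring, this requires 5 multiplications. The key idea: if the exponent is even, square the half-power; if odd, multiply by the base once.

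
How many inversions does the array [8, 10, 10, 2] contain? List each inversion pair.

Finding inversions in [8, 10, 10, 2]:

(0, 3): arr[0]=8 > arr[3]=2
(1, 3): arr[1]=10 > arr[3]=2
(2, 3): arr[2]=10 > arr[3]=2

Total inversions: 3

The array has 3 inversion(s): (0,3), (1,3), (2,3). Each pair (i,j) satisfies i < j and arr[i] > arr[j].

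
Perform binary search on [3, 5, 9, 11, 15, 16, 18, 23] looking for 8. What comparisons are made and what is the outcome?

Binary search for 8 in [3, 5, 9, 11, 15, 16, 18, 23]:

lo=0, hi=7, mid=3, arr[mid]=11 -> 11 > 8, search left half
lo=0, hi=2, mid=1, arr[mid]=5 -> 5 < 8, search right half
lo=2, hi=2, mid=2, arr[mid]=9 -> 9 > 8, search left half
lo=2 > hi=1, target 8 not found

Binary search determines that 8 is not in the array after 3 comparisons. The search space was exhausted without finding the target.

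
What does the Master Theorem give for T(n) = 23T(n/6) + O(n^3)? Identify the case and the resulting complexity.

Master Theorem for T(n) = 23T(n/6) + O(n^3):

a = 23, b = 6, c = 3
log_b(a) = log_6(23) = 1.7500

Case 3: c = 3 > log_6(23) = 1.7500
T(n) = O(n^3) = O(n^3)

For T(n) = 23T(n/6) + O(n^3): log_6(23) = 1.7500. This is Case 3 of the Master Theorem (c > log_b(a), work dominated by root), giving O(n^3).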